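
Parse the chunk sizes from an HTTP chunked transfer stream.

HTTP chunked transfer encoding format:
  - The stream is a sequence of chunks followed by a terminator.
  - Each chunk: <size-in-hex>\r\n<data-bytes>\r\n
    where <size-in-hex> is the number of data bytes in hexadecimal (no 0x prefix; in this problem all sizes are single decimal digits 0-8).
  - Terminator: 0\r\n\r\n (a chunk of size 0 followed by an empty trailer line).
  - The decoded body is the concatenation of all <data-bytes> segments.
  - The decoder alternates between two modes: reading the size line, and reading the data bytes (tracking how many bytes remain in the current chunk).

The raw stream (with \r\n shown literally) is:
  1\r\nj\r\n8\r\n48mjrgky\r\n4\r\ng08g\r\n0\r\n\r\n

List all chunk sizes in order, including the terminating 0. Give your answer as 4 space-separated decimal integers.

Answer: 1 8 4 0

Derivation:
Chunk 1: stream[0..1]='1' size=0x1=1, data at stream[3..4]='j' -> body[0..1], body so far='j'
Chunk 2: stream[6..7]='8' size=0x8=8, data at stream[9..17]='48mjrgky' -> body[1..9], body so far='j48mjrgky'
Chunk 3: stream[19..20]='4' size=0x4=4, data at stream[22..26]='g08g' -> body[9..13], body so far='j48mjrgkyg08g'
Chunk 4: stream[28..29]='0' size=0 (terminator). Final body='j48mjrgkyg08g' (13 bytes)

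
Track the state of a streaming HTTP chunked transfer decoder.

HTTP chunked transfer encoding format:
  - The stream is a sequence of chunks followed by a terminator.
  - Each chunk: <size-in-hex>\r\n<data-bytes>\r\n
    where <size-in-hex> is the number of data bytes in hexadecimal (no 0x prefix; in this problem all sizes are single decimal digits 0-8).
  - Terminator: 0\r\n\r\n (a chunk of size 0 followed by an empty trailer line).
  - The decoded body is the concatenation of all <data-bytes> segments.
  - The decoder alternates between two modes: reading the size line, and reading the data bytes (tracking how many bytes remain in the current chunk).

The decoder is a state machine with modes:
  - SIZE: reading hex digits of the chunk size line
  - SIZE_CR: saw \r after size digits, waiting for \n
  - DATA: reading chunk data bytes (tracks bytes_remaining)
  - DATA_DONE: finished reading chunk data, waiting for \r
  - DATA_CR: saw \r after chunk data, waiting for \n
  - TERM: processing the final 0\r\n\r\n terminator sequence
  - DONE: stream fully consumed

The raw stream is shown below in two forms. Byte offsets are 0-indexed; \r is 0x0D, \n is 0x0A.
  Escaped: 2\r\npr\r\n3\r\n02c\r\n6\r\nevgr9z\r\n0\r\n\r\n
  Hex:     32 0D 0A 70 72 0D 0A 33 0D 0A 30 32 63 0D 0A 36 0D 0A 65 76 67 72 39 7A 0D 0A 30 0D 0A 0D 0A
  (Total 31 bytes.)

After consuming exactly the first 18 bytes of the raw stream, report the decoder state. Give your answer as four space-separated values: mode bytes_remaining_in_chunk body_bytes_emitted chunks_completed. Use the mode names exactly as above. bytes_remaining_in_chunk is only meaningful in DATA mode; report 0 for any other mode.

Byte 0 = '2': mode=SIZE remaining=0 emitted=0 chunks_done=0
Byte 1 = 0x0D: mode=SIZE_CR remaining=0 emitted=0 chunks_done=0
Byte 2 = 0x0A: mode=DATA remaining=2 emitted=0 chunks_done=0
Byte 3 = 'p': mode=DATA remaining=1 emitted=1 chunks_done=0
Byte 4 = 'r': mode=DATA_DONE remaining=0 emitted=2 chunks_done=0
Byte 5 = 0x0D: mode=DATA_CR remaining=0 emitted=2 chunks_done=0
Byte 6 = 0x0A: mode=SIZE remaining=0 emitted=2 chunks_done=1
Byte 7 = '3': mode=SIZE remaining=0 emitted=2 chunks_done=1
Byte 8 = 0x0D: mode=SIZE_CR remaining=0 emitted=2 chunks_done=1
Byte 9 = 0x0A: mode=DATA remaining=3 emitted=2 chunks_done=1
Byte 10 = '0': mode=DATA remaining=2 emitted=3 chunks_done=1
Byte 11 = '2': mode=DATA remaining=1 emitted=4 chunks_done=1
Byte 12 = 'c': mode=DATA_DONE remaining=0 emitted=5 chunks_done=1
Byte 13 = 0x0D: mode=DATA_CR remaining=0 emitted=5 chunks_done=1
Byte 14 = 0x0A: mode=SIZE remaining=0 emitted=5 chunks_done=2
Byte 15 = '6': mode=SIZE remaining=0 emitted=5 chunks_done=2
Byte 16 = 0x0D: mode=SIZE_CR remaining=0 emitted=5 chunks_done=2
Byte 17 = 0x0A: mode=DATA remaining=6 emitted=5 chunks_done=2

Answer: DATA 6 5 2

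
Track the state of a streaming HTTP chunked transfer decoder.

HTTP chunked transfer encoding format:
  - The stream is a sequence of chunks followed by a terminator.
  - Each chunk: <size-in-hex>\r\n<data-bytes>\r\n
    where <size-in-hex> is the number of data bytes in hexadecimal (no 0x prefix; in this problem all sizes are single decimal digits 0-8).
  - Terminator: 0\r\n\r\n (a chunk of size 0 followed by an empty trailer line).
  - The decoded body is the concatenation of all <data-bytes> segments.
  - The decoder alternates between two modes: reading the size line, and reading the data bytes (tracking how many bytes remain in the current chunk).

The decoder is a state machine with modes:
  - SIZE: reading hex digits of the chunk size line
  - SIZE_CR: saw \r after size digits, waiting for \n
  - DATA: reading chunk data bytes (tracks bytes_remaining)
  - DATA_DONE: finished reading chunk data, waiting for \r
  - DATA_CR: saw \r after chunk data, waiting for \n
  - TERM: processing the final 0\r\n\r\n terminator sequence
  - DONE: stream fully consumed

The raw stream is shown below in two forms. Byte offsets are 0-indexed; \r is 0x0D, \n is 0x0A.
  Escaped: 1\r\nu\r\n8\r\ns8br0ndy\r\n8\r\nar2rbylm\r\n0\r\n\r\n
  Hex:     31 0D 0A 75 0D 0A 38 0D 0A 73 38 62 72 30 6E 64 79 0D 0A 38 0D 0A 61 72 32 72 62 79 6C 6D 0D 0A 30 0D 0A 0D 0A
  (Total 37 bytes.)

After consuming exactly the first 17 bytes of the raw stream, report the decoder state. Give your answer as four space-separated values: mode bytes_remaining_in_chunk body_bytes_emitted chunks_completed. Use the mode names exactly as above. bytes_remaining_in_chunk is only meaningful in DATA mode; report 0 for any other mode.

Byte 0 = '1': mode=SIZE remaining=0 emitted=0 chunks_done=0
Byte 1 = 0x0D: mode=SIZE_CR remaining=0 emitted=0 chunks_done=0
Byte 2 = 0x0A: mode=DATA remaining=1 emitted=0 chunks_done=0
Byte 3 = 'u': mode=DATA_DONE remaining=0 emitted=1 chunks_done=0
Byte 4 = 0x0D: mode=DATA_CR remaining=0 emitted=1 chunks_done=0
Byte 5 = 0x0A: mode=SIZE remaining=0 emitted=1 chunks_done=1
Byte 6 = '8': mode=SIZE remaining=0 emitted=1 chunks_done=1
Byte 7 = 0x0D: mode=SIZE_CR remaining=0 emitted=1 chunks_done=1
Byte 8 = 0x0A: mode=DATA remaining=8 emitted=1 chunks_done=1
Byte 9 = 's': mode=DATA remaining=7 emitted=2 chunks_done=1
Byte 10 = '8': mode=DATA remaining=6 emitted=3 chunks_done=1
Byte 11 = 'b': mode=DATA remaining=5 emitted=4 chunks_done=1
Byte 12 = 'r': mode=DATA remaining=4 emitted=5 chunks_done=1
Byte 13 = '0': mode=DATA remaining=3 emitted=6 chunks_done=1
Byte 14 = 'n': mode=DATA remaining=2 emitted=7 chunks_done=1
Byte 15 = 'd': mode=DATA remaining=1 emitted=8 chunks_done=1
Byte 16 = 'y': mode=DATA_DONE remaining=0 emitted=9 chunks_done=1

Answer: DATA_DONE 0 9 1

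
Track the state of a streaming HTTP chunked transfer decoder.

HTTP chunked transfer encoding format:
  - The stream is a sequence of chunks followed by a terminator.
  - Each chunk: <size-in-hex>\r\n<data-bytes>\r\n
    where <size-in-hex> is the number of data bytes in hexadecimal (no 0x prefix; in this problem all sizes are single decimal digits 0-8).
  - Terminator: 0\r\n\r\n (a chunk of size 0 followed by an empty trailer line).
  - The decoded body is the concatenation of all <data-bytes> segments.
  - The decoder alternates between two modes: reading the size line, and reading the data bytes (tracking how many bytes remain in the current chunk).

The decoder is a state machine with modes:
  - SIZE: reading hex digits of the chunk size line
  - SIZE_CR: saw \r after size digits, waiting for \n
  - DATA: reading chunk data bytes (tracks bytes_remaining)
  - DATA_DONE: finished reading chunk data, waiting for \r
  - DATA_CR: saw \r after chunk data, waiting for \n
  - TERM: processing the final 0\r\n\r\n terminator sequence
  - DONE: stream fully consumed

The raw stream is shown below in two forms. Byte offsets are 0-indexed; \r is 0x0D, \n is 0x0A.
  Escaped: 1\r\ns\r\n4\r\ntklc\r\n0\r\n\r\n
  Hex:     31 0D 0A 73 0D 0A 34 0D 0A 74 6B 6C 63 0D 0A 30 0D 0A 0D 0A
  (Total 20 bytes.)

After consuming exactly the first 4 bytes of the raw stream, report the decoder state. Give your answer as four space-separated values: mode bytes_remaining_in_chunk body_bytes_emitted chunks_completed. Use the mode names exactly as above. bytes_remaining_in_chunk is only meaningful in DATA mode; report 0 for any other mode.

Byte 0 = '1': mode=SIZE remaining=0 emitted=0 chunks_done=0
Byte 1 = 0x0D: mode=SIZE_CR remaining=0 emitted=0 chunks_done=0
Byte 2 = 0x0A: mode=DATA remaining=1 emitted=0 chunks_done=0
Byte 3 = 's': mode=DATA_DONE remaining=0 emitted=1 chunks_done=0

Answer: DATA_DONE 0 1 0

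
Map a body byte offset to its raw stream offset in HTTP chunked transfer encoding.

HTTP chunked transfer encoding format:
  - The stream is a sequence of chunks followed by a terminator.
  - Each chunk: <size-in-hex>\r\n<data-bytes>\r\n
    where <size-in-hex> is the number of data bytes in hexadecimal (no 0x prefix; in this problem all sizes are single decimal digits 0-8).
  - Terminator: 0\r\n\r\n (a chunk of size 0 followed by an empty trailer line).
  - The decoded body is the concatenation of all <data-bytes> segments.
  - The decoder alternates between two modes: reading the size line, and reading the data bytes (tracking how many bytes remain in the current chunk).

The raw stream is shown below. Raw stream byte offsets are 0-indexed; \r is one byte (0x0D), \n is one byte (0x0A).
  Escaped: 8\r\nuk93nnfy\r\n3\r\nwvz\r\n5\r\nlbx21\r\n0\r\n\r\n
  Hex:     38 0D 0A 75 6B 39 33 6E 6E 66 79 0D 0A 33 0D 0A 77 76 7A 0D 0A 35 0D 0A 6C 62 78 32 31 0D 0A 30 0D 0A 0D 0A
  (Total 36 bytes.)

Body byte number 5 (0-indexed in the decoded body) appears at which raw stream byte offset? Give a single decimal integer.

Chunk 1: stream[0..1]='8' size=0x8=8, data at stream[3..11]='uk93nnfy' -> body[0..8], body so far='uk93nnfy'
Chunk 2: stream[13..14]='3' size=0x3=3, data at stream[16..19]='wvz' -> body[8..11], body so far='uk93nnfywvz'
Chunk 3: stream[21..22]='5' size=0x5=5, data at stream[24..29]='lbx21' -> body[11..16], body so far='uk93nnfywvzlbx21'
Chunk 4: stream[31..32]='0' size=0 (terminator). Final body='uk93nnfywvzlbx21' (16 bytes)
Body byte 5 at stream offset 8

Answer: 8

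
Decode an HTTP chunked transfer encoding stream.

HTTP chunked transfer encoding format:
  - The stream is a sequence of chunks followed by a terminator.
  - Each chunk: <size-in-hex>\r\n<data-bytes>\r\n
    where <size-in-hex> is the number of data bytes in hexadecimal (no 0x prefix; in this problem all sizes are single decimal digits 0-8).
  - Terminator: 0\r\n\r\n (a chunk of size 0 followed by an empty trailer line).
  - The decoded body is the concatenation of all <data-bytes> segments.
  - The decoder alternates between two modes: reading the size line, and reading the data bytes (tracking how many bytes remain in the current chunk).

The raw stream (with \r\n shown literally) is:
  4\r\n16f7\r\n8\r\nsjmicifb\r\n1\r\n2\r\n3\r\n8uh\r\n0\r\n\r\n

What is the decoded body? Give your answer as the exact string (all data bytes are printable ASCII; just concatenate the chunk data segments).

Answer: 16f7sjmicifb28uh

Derivation:
Chunk 1: stream[0..1]='4' size=0x4=4, data at stream[3..7]='16f7' -> body[0..4], body so far='16f7'
Chunk 2: stream[9..10]='8' size=0x8=8, data at stream[12..20]='sjmicifb' -> body[4..12], body so far='16f7sjmicifb'
Chunk 3: stream[22..23]='1' size=0x1=1, data at stream[25..26]='2' -> body[12..13], body so far='16f7sjmicifb2'
Chunk 4: stream[28..29]='3' size=0x3=3, data at stream[31..34]='8uh' -> body[13..16], body so far='16f7sjmicifb28uh'
Chunk 5: stream[36..37]='0' size=0 (terminator). Final body='16f7sjmicifb28uh' (16 bytes)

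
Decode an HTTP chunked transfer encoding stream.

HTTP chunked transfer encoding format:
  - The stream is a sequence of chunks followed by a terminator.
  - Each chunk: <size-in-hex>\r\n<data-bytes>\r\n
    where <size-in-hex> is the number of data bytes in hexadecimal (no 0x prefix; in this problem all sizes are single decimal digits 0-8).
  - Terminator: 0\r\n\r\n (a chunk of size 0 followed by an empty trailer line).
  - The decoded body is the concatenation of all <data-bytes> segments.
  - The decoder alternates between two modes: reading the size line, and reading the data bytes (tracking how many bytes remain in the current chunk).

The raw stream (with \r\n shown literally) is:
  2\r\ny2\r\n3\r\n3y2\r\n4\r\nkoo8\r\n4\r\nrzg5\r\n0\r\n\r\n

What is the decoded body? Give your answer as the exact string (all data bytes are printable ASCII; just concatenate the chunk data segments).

Answer: y23y2koo8rzg5

Derivation:
Chunk 1: stream[0..1]='2' size=0x2=2, data at stream[3..5]='y2' -> body[0..2], body so far='y2'
Chunk 2: stream[7..8]='3' size=0x3=3, data at stream[10..13]='3y2' -> body[2..5], body so far='y23y2'
Chunk 3: stream[15..16]='4' size=0x4=4, data at stream[18..22]='koo8' -> body[5..9], body so far='y23y2koo8'
Chunk 4: stream[24..25]='4' size=0x4=4, data at stream[27..31]='rzg5' -> body[9..13], body so far='y23y2koo8rzg5'
Chunk 5: stream[33..34]='0' size=0 (terminator). Final body='y23y2koo8rzg5' (13 bytes)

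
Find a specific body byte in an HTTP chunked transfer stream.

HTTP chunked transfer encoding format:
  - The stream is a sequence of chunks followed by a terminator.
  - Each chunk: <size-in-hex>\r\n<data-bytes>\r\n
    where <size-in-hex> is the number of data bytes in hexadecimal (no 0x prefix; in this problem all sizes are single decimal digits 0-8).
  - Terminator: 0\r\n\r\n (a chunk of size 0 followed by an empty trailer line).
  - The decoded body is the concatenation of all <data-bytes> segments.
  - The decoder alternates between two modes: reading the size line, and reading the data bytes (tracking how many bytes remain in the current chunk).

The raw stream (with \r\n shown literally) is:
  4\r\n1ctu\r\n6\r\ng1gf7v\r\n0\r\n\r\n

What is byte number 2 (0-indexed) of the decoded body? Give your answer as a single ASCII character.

Chunk 1: stream[0..1]='4' size=0x4=4, data at stream[3..7]='1ctu' -> body[0..4], body so far='1ctu'
Chunk 2: stream[9..10]='6' size=0x6=6, data at stream[12..18]='g1gf7v' -> body[4..10], body so far='1ctug1gf7v'
Chunk 3: stream[20..21]='0' size=0 (terminator). Final body='1ctug1gf7v' (10 bytes)
Body byte 2 = 't'

Answer: t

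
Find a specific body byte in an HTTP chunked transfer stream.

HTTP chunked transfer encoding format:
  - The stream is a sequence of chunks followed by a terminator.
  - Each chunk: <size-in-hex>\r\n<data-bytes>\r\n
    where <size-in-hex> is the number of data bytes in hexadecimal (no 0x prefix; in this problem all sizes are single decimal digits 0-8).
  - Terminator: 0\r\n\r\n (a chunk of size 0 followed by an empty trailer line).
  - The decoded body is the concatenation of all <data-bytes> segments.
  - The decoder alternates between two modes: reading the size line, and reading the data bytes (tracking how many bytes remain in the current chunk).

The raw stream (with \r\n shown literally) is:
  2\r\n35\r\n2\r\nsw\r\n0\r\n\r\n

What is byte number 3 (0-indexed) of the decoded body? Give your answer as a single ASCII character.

Answer: w

Derivation:
Chunk 1: stream[0..1]='2' size=0x2=2, data at stream[3..5]='35' -> body[0..2], body so far='35'
Chunk 2: stream[7..8]='2' size=0x2=2, data at stream[10..12]='sw' -> body[2..4], body so far='35sw'
Chunk 3: stream[14..15]='0' size=0 (terminator). Final body='35sw' (4 bytes)
Body byte 3 = 'w'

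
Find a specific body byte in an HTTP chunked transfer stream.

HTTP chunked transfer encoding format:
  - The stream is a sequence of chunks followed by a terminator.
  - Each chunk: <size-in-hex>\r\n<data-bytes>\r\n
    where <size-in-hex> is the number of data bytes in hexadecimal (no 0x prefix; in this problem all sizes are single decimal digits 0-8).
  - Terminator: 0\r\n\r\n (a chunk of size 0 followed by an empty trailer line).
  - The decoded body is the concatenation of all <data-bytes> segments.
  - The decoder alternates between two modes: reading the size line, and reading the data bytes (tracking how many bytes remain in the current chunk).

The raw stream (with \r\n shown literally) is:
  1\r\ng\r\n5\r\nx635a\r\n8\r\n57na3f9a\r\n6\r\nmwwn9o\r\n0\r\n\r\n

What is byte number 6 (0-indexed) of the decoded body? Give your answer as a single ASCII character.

Chunk 1: stream[0..1]='1' size=0x1=1, data at stream[3..4]='g' -> body[0..1], body so far='g'
Chunk 2: stream[6..7]='5' size=0x5=5, data at stream[9..14]='x635a' -> body[1..6], body so far='gx635a'
Chunk 3: stream[16..17]='8' size=0x8=8, data at stream[19..27]='57na3f9a' -> body[6..14], body so far='gx635a57na3f9a'
Chunk 4: stream[29..30]='6' size=0x6=6, data at stream[32..38]='mwwn9o' -> body[14..20], body so far='gx635a57na3f9amwwn9o'
Chunk 5: stream[40..41]='0' size=0 (terminator). Final body='gx635a57na3f9amwwn9o' (20 bytes)
Body byte 6 = '5'

Answer: 5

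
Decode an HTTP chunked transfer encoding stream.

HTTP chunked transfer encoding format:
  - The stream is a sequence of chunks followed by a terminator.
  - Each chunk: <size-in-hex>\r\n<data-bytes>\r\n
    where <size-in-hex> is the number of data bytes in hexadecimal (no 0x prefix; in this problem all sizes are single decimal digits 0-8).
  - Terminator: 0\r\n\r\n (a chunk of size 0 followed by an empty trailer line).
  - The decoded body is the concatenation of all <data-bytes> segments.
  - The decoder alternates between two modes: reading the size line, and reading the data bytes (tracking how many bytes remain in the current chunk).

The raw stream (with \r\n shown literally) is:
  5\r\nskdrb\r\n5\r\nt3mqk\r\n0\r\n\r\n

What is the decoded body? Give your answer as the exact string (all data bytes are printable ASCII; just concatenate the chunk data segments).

Chunk 1: stream[0..1]='5' size=0x5=5, data at stream[3..8]='skdrb' -> body[0..5], body so far='skdrb'
Chunk 2: stream[10..11]='5' size=0x5=5, data at stream[13..18]='t3mqk' -> body[5..10], body so far='skdrbt3mqk'
Chunk 3: stream[20..21]='0' size=0 (terminator). Final body='skdrbt3mqk' (10 bytes)

Answer: skdrbt3mqk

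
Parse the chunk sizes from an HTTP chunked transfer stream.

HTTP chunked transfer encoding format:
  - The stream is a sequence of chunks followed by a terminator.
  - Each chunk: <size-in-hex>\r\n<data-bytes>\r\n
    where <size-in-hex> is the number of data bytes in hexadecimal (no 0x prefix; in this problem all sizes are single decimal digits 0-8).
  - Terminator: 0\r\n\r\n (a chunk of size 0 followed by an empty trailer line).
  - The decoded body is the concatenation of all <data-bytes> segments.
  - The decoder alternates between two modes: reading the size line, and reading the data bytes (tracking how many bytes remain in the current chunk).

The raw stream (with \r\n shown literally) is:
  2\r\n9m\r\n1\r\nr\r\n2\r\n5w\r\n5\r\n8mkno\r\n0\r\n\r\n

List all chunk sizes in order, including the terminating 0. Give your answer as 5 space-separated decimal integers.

Chunk 1: stream[0..1]='2' size=0x2=2, data at stream[3..5]='9m' -> body[0..2], body so far='9m'
Chunk 2: stream[7..8]='1' size=0x1=1, data at stream[10..11]='r' -> body[2..3], body so far='9mr'
Chunk 3: stream[13..14]='2' size=0x2=2, data at stream[16..18]='5w' -> body[3..5], body so far='9mr5w'
Chunk 4: stream[20..21]='5' size=0x5=5, data at stream[23..28]='8mkno' -> body[5..10], body so far='9mr5w8mkno'
Chunk 5: stream[30..31]='0' size=0 (terminator). Final body='9mr5w8mkno' (10 bytes)

Answer: 2 1 2 5 0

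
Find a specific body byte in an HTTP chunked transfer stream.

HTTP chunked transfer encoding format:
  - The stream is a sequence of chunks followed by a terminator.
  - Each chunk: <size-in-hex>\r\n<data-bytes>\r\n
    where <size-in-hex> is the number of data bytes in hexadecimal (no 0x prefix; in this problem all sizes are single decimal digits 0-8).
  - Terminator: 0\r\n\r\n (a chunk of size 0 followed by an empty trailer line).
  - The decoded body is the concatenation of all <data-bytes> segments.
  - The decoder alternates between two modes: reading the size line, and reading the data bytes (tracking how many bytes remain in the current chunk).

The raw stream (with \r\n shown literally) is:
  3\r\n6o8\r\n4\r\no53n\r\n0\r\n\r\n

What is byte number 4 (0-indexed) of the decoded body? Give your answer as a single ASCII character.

Answer: 5

Derivation:
Chunk 1: stream[0..1]='3' size=0x3=3, data at stream[3..6]='6o8' -> body[0..3], body so far='6o8'
Chunk 2: stream[8..9]='4' size=0x4=4, data at stream[11..15]='o53n' -> body[3..7], body so far='6o8o53n'
Chunk 3: stream[17..18]='0' size=0 (terminator). Final body='6o8o53n' (7 bytes)
Body byte 4 = '5'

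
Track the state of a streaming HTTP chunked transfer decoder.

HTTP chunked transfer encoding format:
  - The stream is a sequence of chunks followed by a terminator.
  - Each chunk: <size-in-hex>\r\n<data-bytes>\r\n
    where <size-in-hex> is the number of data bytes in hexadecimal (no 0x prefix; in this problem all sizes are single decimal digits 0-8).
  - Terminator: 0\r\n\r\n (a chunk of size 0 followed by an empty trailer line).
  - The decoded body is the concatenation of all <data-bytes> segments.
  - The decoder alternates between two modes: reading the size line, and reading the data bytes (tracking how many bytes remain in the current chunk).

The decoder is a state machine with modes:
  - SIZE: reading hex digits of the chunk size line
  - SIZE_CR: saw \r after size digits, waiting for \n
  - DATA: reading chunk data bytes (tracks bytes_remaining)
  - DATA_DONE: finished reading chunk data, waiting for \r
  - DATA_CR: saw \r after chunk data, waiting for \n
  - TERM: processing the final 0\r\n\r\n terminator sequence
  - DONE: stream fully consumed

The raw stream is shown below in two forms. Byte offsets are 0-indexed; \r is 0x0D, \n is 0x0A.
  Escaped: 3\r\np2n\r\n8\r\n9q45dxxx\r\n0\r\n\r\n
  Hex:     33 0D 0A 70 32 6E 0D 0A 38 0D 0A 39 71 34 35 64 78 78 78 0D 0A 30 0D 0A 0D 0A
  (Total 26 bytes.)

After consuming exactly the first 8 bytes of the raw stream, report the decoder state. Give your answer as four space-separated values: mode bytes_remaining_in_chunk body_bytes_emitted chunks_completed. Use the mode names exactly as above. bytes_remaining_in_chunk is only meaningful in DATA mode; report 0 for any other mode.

Answer: SIZE 0 3 1

Derivation:
Byte 0 = '3': mode=SIZE remaining=0 emitted=0 chunks_done=0
Byte 1 = 0x0D: mode=SIZE_CR remaining=0 emitted=0 chunks_done=0
Byte 2 = 0x0A: mode=DATA remaining=3 emitted=0 chunks_done=0
Byte 3 = 'p': mode=DATA remaining=2 emitted=1 chunks_done=0
Byte 4 = '2': mode=DATA remaining=1 emitted=2 chunks_done=0
Byte 5 = 'n': mode=DATA_DONE remaining=0 emitted=3 chunks_done=0
Byte 6 = 0x0D: mode=DATA_CR remaining=0 emitted=3 chunks_done=0
Byte 7 = 0x0A: mode=SIZE remaining=0 emitted=3 chunks_done=1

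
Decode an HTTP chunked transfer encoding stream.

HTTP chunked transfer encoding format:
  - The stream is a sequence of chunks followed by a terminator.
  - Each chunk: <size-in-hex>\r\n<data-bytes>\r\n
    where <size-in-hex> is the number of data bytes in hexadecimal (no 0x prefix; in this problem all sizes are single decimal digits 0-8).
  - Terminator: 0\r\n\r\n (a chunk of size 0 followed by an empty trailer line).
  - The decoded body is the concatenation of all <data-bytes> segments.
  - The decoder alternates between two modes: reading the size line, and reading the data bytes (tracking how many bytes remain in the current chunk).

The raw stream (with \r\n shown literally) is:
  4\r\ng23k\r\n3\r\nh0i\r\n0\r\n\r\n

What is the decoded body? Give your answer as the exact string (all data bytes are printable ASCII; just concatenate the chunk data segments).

Answer: g23kh0i

Derivation:
Chunk 1: stream[0..1]='4' size=0x4=4, data at stream[3..7]='g23k' -> body[0..4], body so far='g23k'
Chunk 2: stream[9..10]='3' size=0x3=3, data at stream[12..15]='h0i' -> body[4..7], body so far='g23kh0i'
Chunk 3: stream[17..18]='0' size=0 (terminator). Final body='g23kh0i' (7 bytes)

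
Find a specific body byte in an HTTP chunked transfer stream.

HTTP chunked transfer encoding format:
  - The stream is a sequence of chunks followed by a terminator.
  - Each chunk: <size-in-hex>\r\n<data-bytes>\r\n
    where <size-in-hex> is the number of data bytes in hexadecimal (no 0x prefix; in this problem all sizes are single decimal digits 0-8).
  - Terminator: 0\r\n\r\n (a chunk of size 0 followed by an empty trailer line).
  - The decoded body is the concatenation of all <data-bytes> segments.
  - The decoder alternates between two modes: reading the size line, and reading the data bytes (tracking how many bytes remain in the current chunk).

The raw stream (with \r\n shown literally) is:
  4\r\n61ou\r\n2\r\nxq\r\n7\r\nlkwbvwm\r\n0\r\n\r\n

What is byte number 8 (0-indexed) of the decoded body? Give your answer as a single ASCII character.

Chunk 1: stream[0..1]='4' size=0x4=4, data at stream[3..7]='61ou' -> body[0..4], body so far='61ou'
Chunk 2: stream[9..10]='2' size=0x2=2, data at stream[12..14]='xq' -> body[4..6], body so far='61ouxq'
Chunk 3: stream[16..17]='7' size=0x7=7, data at stream[19..26]='lkwbvwm' -> body[6..13], body so far='61ouxqlkwbvwm'
Chunk 4: stream[28..29]='0' size=0 (terminator). Final body='61ouxqlkwbvwm' (13 bytes)
Body byte 8 = 'w'

Answer: w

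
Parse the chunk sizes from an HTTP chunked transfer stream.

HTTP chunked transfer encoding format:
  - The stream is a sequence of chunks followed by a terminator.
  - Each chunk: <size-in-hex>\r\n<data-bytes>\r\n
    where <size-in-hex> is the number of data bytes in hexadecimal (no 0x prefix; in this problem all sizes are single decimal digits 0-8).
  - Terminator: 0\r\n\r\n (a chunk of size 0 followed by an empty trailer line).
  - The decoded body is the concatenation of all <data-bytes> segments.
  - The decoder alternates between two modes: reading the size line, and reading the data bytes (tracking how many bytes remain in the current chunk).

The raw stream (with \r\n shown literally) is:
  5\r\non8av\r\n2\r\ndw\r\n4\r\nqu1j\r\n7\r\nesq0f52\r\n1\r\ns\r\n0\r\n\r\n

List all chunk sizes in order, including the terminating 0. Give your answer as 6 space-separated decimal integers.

Answer: 5 2 4 7 1 0

Derivation:
Chunk 1: stream[0..1]='5' size=0x5=5, data at stream[3..8]='on8av' -> body[0..5], body so far='on8av'
Chunk 2: stream[10..11]='2' size=0x2=2, data at stream[13..15]='dw' -> body[5..7], body so far='on8avdw'
Chunk 3: stream[17..18]='4' size=0x4=4, data at stream[20..24]='qu1j' -> body[7..11], body so far='on8avdwqu1j'
Chunk 4: stream[26..27]='7' size=0x7=7, data at stream[29..36]='esq0f52' -> body[11..18], body so far='on8avdwqu1jesq0f52'
Chunk 5: stream[38..39]='1' size=0x1=1, data at stream[41..42]='s' -> body[18..19], body so far='on8avdwqu1jesq0f52s'
Chunk 6: stream[44..45]='0' size=0 (terminator). Final body='on8avdwqu1jesq0f52s' (19 bytes)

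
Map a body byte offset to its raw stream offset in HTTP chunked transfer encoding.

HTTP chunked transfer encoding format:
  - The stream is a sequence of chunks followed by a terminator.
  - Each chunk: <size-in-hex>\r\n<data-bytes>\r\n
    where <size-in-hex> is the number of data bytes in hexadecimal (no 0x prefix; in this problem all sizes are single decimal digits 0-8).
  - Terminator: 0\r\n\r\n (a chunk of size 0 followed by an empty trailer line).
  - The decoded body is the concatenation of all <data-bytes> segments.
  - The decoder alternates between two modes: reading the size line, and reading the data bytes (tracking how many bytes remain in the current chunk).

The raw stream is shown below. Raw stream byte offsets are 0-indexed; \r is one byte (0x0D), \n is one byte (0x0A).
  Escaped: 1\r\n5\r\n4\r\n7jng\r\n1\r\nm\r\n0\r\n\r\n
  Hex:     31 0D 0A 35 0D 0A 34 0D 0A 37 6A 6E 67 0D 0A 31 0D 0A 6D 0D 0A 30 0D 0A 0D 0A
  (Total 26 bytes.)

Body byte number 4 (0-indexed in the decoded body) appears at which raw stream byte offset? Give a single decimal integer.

Chunk 1: stream[0..1]='1' size=0x1=1, data at stream[3..4]='5' -> body[0..1], body so far='5'
Chunk 2: stream[6..7]='4' size=0x4=4, data at stream[9..13]='7jng' -> body[1..5], body so far='57jng'
Chunk 3: stream[15..16]='1' size=0x1=1, data at stream[18..19]='m' -> body[5..6], body so far='57jngm'
Chunk 4: stream[21..22]='0' size=0 (terminator). Final body='57jngm' (6 bytes)
Body byte 4 at stream offset 12

Answer: 12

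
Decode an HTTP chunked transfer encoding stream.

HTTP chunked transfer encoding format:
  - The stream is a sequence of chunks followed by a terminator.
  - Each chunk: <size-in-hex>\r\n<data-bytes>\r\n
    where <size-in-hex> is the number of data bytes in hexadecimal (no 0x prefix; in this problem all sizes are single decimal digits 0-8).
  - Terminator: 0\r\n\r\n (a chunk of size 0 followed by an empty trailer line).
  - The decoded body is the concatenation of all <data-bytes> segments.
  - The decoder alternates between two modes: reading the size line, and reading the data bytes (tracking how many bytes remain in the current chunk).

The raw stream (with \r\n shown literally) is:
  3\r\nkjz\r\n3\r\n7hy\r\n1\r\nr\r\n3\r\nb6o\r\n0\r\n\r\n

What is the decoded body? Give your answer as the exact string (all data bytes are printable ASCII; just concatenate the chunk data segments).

Answer: kjz7hyrb6o

Derivation:
Chunk 1: stream[0..1]='3' size=0x3=3, data at stream[3..6]='kjz' -> body[0..3], body so far='kjz'
Chunk 2: stream[8..9]='3' size=0x3=3, data at stream[11..14]='7hy' -> body[3..6], body so far='kjz7hy'
Chunk 3: stream[16..17]='1' size=0x1=1, data at stream[19..20]='r' -> body[6..7], body so far='kjz7hyr'
Chunk 4: stream[22..23]='3' size=0x3=3, data at stream[25..28]='b6o' -> body[7..10], body so far='kjz7hyrb6o'
Chunk 5: stream[30..31]='0' size=0 (terminator). Final body='kjz7hyrb6o' (10 bytes)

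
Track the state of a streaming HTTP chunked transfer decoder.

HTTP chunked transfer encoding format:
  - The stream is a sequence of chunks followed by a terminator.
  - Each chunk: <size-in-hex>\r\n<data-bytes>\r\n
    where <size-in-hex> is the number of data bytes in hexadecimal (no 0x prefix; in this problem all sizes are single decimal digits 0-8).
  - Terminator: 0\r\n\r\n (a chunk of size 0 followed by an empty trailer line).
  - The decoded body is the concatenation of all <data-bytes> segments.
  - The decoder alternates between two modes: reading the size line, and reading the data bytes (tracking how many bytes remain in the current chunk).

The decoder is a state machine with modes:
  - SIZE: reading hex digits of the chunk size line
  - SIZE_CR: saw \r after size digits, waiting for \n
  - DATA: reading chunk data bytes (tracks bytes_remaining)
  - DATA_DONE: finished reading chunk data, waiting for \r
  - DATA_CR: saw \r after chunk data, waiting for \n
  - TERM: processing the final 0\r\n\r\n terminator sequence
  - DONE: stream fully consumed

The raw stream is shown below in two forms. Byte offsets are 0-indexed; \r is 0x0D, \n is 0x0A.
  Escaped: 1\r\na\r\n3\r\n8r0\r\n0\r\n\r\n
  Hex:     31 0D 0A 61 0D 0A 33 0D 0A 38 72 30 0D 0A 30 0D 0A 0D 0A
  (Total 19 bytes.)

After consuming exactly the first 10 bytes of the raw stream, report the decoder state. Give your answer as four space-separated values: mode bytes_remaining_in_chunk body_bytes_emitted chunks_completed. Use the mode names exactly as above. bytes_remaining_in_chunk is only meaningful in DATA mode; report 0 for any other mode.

Byte 0 = '1': mode=SIZE remaining=0 emitted=0 chunks_done=0
Byte 1 = 0x0D: mode=SIZE_CR remaining=0 emitted=0 chunks_done=0
Byte 2 = 0x0A: mode=DATA remaining=1 emitted=0 chunks_done=0
Byte 3 = 'a': mode=DATA_DONE remaining=0 emitted=1 chunks_done=0
Byte 4 = 0x0D: mode=DATA_CR remaining=0 emitted=1 chunks_done=0
Byte 5 = 0x0A: mode=SIZE remaining=0 emitted=1 chunks_done=1
Byte 6 = '3': mode=SIZE remaining=0 emitted=1 chunks_done=1
Byte 7 = 0x0D: mode=SIZE_CR remaining=0 emitted=1 chunks_done=1
Byte 8 = 0x0A: mode=DATA remaining=3 emitted=1 chunks_done=1
Byte 9 = '8': mode=DATA remaining=2 emitted=2 chunks_done=1

Answer: DATA 2 2 1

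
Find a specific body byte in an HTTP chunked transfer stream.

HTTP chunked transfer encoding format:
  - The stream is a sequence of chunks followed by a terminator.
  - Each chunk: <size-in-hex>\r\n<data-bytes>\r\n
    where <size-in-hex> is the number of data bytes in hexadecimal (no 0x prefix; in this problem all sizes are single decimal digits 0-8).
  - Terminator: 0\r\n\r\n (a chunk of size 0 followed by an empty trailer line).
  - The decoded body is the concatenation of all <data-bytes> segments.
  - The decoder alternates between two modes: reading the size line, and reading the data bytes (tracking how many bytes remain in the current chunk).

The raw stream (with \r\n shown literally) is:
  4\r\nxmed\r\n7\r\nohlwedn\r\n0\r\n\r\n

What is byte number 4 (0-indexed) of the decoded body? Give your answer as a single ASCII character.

Answer: o

Derivation:
Chunk 1: stream[0..1]='4' size=0x4=4, data at stream[3..7]='xmed' -> body[0..4], body so far='xmed'
Chunk 2: stream[9..10]='7' size=0x7=7, data at stream[12..19]='ohlwedn' -> body[4..11], body so far='xmedohlwedn'
Chunk 3: stream[21..22]='0' size=0 (terminator). Final body='xmedohlwedn' (11 bytes)
Body byte 4 = 'o'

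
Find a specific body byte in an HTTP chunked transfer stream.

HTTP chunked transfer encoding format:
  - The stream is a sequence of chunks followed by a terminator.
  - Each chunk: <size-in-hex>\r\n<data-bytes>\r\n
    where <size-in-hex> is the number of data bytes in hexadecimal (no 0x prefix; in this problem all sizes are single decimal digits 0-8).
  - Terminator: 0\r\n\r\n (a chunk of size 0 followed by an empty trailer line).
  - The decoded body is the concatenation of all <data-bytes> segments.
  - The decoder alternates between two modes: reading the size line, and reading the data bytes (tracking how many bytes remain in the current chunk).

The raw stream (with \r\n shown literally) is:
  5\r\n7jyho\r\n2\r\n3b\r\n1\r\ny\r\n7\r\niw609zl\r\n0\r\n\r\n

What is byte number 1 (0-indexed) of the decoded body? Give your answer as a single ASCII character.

Chunk 1: stream[0..1]='5' size=0x5=5, data at stream[3..8]='7jyho' -> body[0..5], body so far='7jyho'
Chunk 2: stream[10..11]='2' size=0x2=2, data at stream[13..15]='3b' -> body[5..7], body so far='7jyho3b'
Chunk 3: stream[17..18]='1' size=0x1=1, data at stream[20..21]='y' -> body[7..8], body so far='7jyho3by'
Chunk 4: stream[23..24]='7' size=0x7=7, data at stream[26..33]='iw609zl' -> body[8..15], body so far='7jyho3byiw609zl'
Chunk 5: stream[35..36]='0' size=0 (terminator). Final body='7jyho3byiw609zl' (15 bytes)
Body byte 1 = 'j'

Answer: j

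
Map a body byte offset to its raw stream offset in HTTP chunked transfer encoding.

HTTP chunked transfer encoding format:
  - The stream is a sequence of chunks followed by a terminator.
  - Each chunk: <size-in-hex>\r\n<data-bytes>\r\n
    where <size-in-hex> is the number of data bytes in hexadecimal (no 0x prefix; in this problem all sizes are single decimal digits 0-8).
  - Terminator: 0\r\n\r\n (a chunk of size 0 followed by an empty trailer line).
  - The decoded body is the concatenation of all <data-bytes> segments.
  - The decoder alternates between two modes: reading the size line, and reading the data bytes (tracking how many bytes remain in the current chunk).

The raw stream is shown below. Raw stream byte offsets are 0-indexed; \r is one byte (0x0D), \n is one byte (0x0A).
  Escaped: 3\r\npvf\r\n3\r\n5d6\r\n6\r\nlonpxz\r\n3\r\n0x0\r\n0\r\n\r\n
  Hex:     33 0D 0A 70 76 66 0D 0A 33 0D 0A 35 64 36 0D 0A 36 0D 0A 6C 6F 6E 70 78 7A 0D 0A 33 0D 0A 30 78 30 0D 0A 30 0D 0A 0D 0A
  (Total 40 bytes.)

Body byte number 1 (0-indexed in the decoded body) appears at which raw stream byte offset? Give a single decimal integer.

Answer: 4

Derivation:
Chunk 1: stream[0..1]='3' size=0x3=3, data at stream[3..6]='pvf' -> body[0..3], body so far='pvf'
Chunk 2: stream[8..9]='3' size=0x3=3, data at stream[11..14]='5d6' -> body[3..6], body so far='pvf5d6'
Chunk 3: stream[16..17]='6' size=0x6=6, data at stream[19..25]='lonpxz' -> body[6..12], body so far='pvf5d6lonpxz'
Chunk 4: stream[27..28]='3' size=0x3=3, data at stream[30..33]='0x0' -> body[12..15], body so far='pvf5d6lonpxz0x0'
Chunk 5: stream[35..36]='0' size=0 (terminator). Final body='pvf5d6lonpxz0x0' (15 bytes)
Body byte 1 at stream offset 4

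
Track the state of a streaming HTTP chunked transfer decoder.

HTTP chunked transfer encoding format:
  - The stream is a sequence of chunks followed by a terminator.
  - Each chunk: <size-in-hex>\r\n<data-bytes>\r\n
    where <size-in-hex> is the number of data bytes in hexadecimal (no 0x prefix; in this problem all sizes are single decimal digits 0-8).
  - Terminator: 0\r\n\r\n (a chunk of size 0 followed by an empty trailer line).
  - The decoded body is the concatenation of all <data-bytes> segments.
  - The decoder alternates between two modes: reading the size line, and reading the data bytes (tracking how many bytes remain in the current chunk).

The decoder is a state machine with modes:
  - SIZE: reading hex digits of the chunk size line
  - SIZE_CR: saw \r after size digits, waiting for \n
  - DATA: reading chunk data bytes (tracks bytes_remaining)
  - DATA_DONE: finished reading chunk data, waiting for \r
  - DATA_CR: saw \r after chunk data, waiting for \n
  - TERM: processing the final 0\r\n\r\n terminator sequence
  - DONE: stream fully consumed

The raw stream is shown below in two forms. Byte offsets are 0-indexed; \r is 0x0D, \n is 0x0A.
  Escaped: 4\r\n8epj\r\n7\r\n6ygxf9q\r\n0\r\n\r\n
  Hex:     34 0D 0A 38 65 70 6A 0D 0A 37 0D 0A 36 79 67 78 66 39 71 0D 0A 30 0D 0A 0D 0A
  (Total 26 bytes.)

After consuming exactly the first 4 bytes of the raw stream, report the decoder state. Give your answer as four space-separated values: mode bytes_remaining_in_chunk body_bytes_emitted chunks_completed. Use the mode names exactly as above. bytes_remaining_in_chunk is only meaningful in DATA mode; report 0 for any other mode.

Byte 0 = '4': mode=SIZE remaining=0 emitted=0 chunks_done=0
Byte 1 = 0x0D: mode=SIZE_CR remaining=0 emitted=0 chunks_done=0
Byte 2 = 0x0A: mode=DATA remaining=4 emitted=0 chunks_done=0
Byte 3 = '8': mode=DATA remaining=3 emitted=1 chunks_done=0

Answer: DATA 3 1 0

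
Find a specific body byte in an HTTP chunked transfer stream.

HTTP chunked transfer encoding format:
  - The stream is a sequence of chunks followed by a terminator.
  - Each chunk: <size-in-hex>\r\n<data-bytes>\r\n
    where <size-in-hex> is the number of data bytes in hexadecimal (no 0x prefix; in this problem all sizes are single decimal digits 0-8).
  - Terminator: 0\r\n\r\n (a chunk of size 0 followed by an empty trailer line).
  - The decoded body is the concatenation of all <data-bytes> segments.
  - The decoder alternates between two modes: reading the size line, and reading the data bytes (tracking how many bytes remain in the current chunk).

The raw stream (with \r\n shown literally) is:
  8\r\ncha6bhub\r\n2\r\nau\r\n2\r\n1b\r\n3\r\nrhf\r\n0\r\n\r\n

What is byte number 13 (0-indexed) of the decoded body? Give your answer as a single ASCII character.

Chunk 1: stream[0..1]='8' size=0x8=8, data at stream[3..11]='cha6bhub' -> body[0..8], body so far='cha6bhub'
Chunk 2: stream[13..14]='2' size=0x2=2, data at stream[16..18]='au' -> body[8..10], body so far='cha6bhubau'
Chunk 3: stream[20..21]='2' size=0x2=2, data at stream[23..25]='1b' -> body[10..12], body so far='cha6bhubau1b'
Chunk 4: stream[27..28]='3' size=0x3=3, data at stream[30..33]='rhf' -> body[12..15], body so far='cha6bhubau1brhf'
Chunk 5: stream[35..36]='0' size=0 (terminator). Final body='cha6bhubau1brhf' (15 bytes)
Body byte 13 = 'h'

Answer: h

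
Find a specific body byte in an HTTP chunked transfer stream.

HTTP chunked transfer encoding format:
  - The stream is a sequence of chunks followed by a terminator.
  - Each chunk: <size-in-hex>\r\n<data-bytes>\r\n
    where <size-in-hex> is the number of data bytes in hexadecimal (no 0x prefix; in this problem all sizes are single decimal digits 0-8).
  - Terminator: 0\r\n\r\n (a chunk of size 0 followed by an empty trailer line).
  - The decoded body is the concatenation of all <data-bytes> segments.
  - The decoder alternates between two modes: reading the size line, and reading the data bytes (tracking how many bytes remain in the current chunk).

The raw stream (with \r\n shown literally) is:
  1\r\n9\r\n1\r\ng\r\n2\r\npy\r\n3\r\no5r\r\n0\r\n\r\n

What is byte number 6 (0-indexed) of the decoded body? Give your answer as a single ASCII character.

Answer: r

Derivation:
Chunk 1: stream[0..1]='1' size=0x1=1, data at stream[3..4]='9' -> body[0..1], body so far='9'
Chunk 2: stream[6..7]='1' size=0x1=1, data at stream[9..10]='g' -> body[1..2], body so far='9g'
Chunk 3: stream[12..13]='2' size=0x2=2, data at stream[15..17]='py' -> body[2..4], body so far='9gpy'
Chunk 4: stream[19..20]='3' size=0x3=3, data at stream[22..25]='o5r' -> body[4..7], body so far='9gpyo5r'
Chunk 5: stream[27..28]='0' size=0 (terminator). Final body='9gpyo5r' (7 bytes)
Body byte 6 = 'r'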